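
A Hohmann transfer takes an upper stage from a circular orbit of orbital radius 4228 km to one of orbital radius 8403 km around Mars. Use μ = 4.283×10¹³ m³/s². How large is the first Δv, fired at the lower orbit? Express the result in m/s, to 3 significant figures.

r₁ = 4228 km = 4.228×10⁶ m.
r₂ = 8403 km = 8.403×10⁶ m.
Transfer ellipse a_t = (r₁ + r₂)/2 = 6.316×10⁶ m.
At r₁: circular v_c1 = √(μ/r₁) = 3183 m/s; transfer-periapsis v_p = √[μ(2/r₁ − 1/a_t)] = 3671 m/s.
Δv₁ = v_p − v_c1 = 488.5 m/s.

Δv ≈ 489 m/s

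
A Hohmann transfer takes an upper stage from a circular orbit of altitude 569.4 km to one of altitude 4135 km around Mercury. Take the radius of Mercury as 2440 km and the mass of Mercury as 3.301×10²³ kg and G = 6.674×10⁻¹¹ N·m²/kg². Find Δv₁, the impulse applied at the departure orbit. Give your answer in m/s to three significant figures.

Δv ≈ 464 m/s

μ = GM = 6.674×10⁻¹¹ × 3.301×10²³ = 2.203×10¹³ m³/s².
r₁ = 2440 + 569.4 = 3009.4 km = 3.0094×10⁶ m.
r₂ = 2440 + 4135 = 6575.0 km = 6.5750×10⁶ m.
Transfer ellipse a_t = (r₁ + r₂)/2 = 4.792×10⁶ m.
At r₁: circular v_c1 = √(μ/r₁) = 2706 m/s; transfer-periherm v_p = √[μ(2/r₁ − 1/a_t)] = 3169 m/s.
Δv₁ = v_p − v_c1 = 463.6 m/s.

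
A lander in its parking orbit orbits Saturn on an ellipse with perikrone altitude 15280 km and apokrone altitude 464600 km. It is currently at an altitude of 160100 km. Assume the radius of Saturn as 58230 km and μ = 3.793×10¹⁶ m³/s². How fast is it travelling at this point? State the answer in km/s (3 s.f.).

v ≈ 14.8 km/s

r_p = 58230 + 15280 = 73510 km = 7.3510×10⁷ m.
r_a = 58230 + 464600 = 522830 km = 5.2283×10⁸ m.
r = 58230 + 160100 = 2.1833×10⁵ km = 2.183×10⁸ m.
Semi-major axis a = (r_p + r_a)/2 = 2.9817×10⁵ km = 2.982×10⁸ m.
Vis-viva: v² = μ(2/r − 1/a) = 3.793×10¹⁶ × (9.160×10⁻⁹ − 3.354×10⁻⁹) = 2.202×10⁸ m²/s².
v = 14840 m/s = 14.84 km/s.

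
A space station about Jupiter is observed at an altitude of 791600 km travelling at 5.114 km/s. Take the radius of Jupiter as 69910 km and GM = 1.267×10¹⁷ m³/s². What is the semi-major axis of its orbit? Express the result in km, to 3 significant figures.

r = 69910 + 791600 = 8.6151×10⁵ km = 8.615×10⁸ m.
Vis-viva rearranged: 1/a = 2/r − v²/μ = 2.322×10⁻⁹ − 2.064×10⁻¹⁰ = 2.115×10⁻⁹ m⁻¹.
a = 4.728×10⁸ m = 4.7279×10⁵ km.

a ≈ 4.73×10⁵ km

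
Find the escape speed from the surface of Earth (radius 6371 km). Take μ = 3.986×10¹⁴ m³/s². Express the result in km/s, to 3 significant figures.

r = R = 6.371×10⁶ m.
Escape speed v_esc = √(2μ/r) = √(2 × 3.986×10¹⁴ / 6.371×10⁶) = √(1.251×10⁸) = 11190 m/s.
= 11.19 km/s.

v_esc ≈ 11.2 km/s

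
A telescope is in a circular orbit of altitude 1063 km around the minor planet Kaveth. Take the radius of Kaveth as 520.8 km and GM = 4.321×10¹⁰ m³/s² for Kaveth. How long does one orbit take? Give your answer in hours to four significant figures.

r = 520.8 + 1063 = 1583.8 km = 1.5838×10⁶ m.
Kepler's third law: T = 2π√(r³/μ) = 2π√((1.584×10⁶)³ / 4.321×10¹⁰).
r³/μ = 9.194×10⁷ s², so T = 2π × 9.589×10³ = 6.025×10⁴ s.
Converting: 6.025×10⁴ s ÷ 3600 = 16.74 hours.

T ≈ 16.74 hours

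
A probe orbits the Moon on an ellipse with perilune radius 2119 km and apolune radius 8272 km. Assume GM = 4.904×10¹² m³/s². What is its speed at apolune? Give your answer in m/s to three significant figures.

Semi-major axis a = (r_p + r_a)/2 = 5195.5 km = 5.196×10⁶ m.
Vis-viva: v² = μ(2/r − 1/a) = 4.904×10¹² × (2.418×10⁻⁷ − 1.925×10⁻⁷) = 2.418×10⁵ m²/s².
v = 491.7 m/s.

v ≈ 492 m/s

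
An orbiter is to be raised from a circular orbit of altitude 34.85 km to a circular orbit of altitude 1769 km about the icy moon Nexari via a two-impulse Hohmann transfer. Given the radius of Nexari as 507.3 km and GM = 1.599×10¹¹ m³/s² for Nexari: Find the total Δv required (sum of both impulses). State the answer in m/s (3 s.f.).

r₁ = 507.3 + 34.85 = 542.15 km = 5.4215×10⁵ m.
r₂ = 507.3 + 1769 = 2276.3 km = 2.2763×10⁶ m.
Transfer ellipse a_t = (r₁ + r₂)/2 = 1.409×10⁶ m.
At r₁: circular v_c1 = √(μ/r₁) = 543.1 m/s; transfer-periapsis v_p = √[μ(2/r₁ − 1/a_t)] = 690.2 m/s.
Δv₁ = v_p − v_c1 = 147.1 m/s.
At r₂: circular v_c2 = √(μ/r₂) = 265.0 m/s; transfer-apoapsis v_a = √[μ(2/r₂ − 1/a_t)] = 164.4 m/s.
Δv₂ = v_c2 − v_a = 100.6 m/s.
Total Δv = Δv₁ + Δv₂ = 247.8 m/s.

Δv_total ≈ 248 m/s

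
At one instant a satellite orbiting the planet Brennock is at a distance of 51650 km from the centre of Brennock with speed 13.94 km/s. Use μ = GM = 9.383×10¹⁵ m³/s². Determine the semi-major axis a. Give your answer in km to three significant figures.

r = 5.165×10⁷ m.
Specific orbital energy ε = v²/2 − μ/r = (13940)²/2 − 9.383×10¹⁵/5.165×10⁷ = -8.450×10⁷ J/kg.
Since ε = −μ/(2a), a = −μ/(2ε) = 5.552×10⁷ m = 55519 km.

a ≈ 55500 km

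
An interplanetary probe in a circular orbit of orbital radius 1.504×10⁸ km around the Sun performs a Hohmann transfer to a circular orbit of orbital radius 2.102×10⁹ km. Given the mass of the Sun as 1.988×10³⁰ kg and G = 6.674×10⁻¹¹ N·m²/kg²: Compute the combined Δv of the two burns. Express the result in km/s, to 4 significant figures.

Δv_total ≈ 15.92 km/s

μ = GM = 6.674×10⁻¹¹ × 1.988×10³⁰ = 1.327×10²⁰ m³/s².
r₁ = 1.504×10⁸ km = 1.504×10¹¹ m.
r₂ = 2.102×10⁹ km = 2.102×10¹² m.
Transfer ellipse a_t = (r₁ + r₂)/2 = 1.126×10¹² m.
At r₁: circular v_c1 = √(μ/r₁) = 29700 m/s; transfer-perihelion v_p = √[μ(2/r₁ − 1/a_t)] = 40580 m/s.
Δv₁ = v_p − v_c1 = 10880 m/s.
At r₂: circular v_c2 = √(μ/r₂) = 7945 m/s; transfer-aphelion v_a = √[μ(2/r₂ − 1/a_t)] = 2903 m/s.
Δv₂ = v_c2 − v_a = 5041 m/s.
Total Δv = Δv₁ + Δv₂ = 15920 m/s = 15.92 km/s.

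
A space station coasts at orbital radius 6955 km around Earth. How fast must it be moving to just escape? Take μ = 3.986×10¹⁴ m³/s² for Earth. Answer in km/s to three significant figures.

r = 6955 km = 6.955×10⁶ m.
Escape speed v_esc = √(2μ/r) = √(2 × 3.986×10¹⁴ / 6.955×10⁶) = √(1.146×10⁸) = 10710 m/s.
= 10.71 km/s.

v_esc ≈ 10.7 km/s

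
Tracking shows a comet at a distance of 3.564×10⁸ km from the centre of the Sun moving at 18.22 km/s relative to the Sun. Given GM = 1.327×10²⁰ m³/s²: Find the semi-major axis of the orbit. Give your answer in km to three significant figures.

a ≈ 3.22×10⁸ km

r = 3.564×10¹¹ m.
Vis-viva rearranged: 1/a = 2/r − v²/μ = 5.612×10⁻¹² − 2.502×10⁻¹² = 3.110×10⁻¹² m⁻¹.
a = 3.215×10¹¹ m = 3.2154×10⁸ km.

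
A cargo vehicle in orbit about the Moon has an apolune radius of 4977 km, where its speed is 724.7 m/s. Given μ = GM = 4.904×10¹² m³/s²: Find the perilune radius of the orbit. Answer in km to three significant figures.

r_a = 4.977×10⁶ m.
Specific energy ε = v²/2 − μ/r = -7.227×10⁵ J/kg, so a = −μ/(2ε) = 3.393×10⁶ m.
The apsides satisfy r_p + r_a = 2a, so the perilune radius is 2a − r_a = 1.808×10⁶ m = 1808.3 km.

perilune radius ≈ 1810 km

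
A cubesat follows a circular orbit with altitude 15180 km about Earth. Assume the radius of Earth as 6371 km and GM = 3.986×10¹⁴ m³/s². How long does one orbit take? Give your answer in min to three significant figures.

r = 6371 + 15180 = 21551 km = 2.1551×10⁷ m.
Kepler's third law: T = 2π√(r³/μ) = 2π√((2.155×10⁷)³ / 3.986×10¹⁴).
r³/μ = 2.511×10⁷ s², so T = 2π × 5.011×10³ = 3.149×10⁴ s.
Converting: 3.149×10⁴ s ÷ 60.00 = 524.8 min.

T ≈ 525 min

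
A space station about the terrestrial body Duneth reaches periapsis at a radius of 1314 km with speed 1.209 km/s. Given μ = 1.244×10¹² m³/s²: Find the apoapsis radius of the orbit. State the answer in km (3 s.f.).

r_p = 1.314×10⁶ m.
Specific energy ε = v²/2 − μ/r = -2.159×10⁵ J/kg, so a = −μ/(2ε) = 2.881×10⁶ m.
The apsides satisfy r_p + r_a = 2a, so the apoapsis radius is 2a − r_p = 4.448×10⁶ m = 4448.3 km.

apoapsis radius ≈ 4450 km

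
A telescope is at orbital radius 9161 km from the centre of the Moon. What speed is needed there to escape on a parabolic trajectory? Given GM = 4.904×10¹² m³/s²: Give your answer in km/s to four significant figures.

r = 9161 km = 9.161×10⁶ m.
Escape speed v_esc = √(2μ/r) = √(2 × 4.904×10¹² / 9.161×10⁶) = √(1.071×10⁶) = 1035 m/s.
= 1.035 km/s.

v_esc ≈ 1.035 km/s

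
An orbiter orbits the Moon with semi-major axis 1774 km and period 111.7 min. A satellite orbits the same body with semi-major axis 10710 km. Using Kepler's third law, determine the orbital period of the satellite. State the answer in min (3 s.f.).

Kepler's third law: T² ∝ a³, so T₂ = T₁ (a₂/a₁)^(3/2).
a₂/a₁ = 6.037, (a₂/a₁)^(3/2) = 14.83.
T₂ = 111.7 × 14.83 = 1657 min.

T₂ ≈ 1660 min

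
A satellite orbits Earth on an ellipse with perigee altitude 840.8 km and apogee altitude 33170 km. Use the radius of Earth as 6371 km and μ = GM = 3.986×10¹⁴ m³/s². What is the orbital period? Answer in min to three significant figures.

T ≈ 593 min

r_p = 6371 + 840.8 = 7211.8 km = 7.2118×10⁶ m.
r_a = 6371 + 33170 = 39541 km = 3.9541×10⁷ m.
Semi-major axis a = (r_p + r_a)/2 = (7211.8 + 39541)/2 = 23376 km = 2.338×10⁷ m.
By Kepler's third law T = 2π√(a³/μ) = 2π × 5.661×10³ = 3.557×10⁴ s.
= 592.8 min.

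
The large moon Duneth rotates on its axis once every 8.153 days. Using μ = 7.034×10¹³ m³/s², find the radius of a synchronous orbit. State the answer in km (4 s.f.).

r_sync ≈ 95980 km

T = 8.153 days = 7.044×10⁵ s.
A synchronous orbit has period T, so by Kepler's third law a = (μT²/4π²)^(1/3).
μT²/4π² = 7.034×10¹³ × (7.044×10⁵)² / 39.48 = 8.841×10²³ m³.
a = 9.598×10⁷ m = 95977 km.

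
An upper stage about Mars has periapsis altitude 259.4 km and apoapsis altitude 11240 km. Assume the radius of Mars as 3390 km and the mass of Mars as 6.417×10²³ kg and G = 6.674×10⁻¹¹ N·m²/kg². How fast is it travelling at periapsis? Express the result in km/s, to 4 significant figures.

v ≈ 4.334 km/s

μ = GM = 6.674×10⁻¹¹ × 6.417×10²³ = 4.283×10¹³ m³/s².
r_p = 3390 + 259.4 = 3649.4 km = 3.6494×10⁶ m.
r_a = 3390 + 11240 = 14630 km = 1.4630×10⁷ m.
Semi-major axis a = (r_p + r_a)/2 = 9139.7 km = 9.140×10⁶ m.
Vis-viva: v² = μ(2/r − 1/a) = 4.283×10¹³ × (5.480×10⁻⁷ − 1.094×10⁻⁷) = 1.878×10⁷ m²/s².
v = 4334 m/s = 4.334 km/s.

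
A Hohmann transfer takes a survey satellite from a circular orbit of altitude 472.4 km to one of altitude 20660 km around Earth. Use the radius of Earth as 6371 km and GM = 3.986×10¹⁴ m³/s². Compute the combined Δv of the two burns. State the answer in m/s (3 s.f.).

Δv_total ≈ 3410 m/s

r₁ = 6371 + 472.4 = 6843.4 km = 6.8434×10⁶ m.
r₂ = 6371 + 20660 = 27031 km = 2.7031×10⁷ m.
Transfer ellipse a_t = (r₁ + r₂)/2 = 1.694×10⁷ m.
At r₁: circular v_c1 = √(μ/r₁) = 7632 m/s; transfer-perigee v_p = √[μ(2/r₁ − 1/a_t)] = 9641 m/s.
Δv₁ = v_p − v_c1 = 2010 m/s.
At r₂: circular v_c2 = √(μ/r₂) = 3840 m/s; transfer-apogee v_a = √[μ(2/r₂ − 1/a_t)] = 2441 m/s.
Δv₂ = v_c2 − v_a = 1399 m/s.
Total Δv = Δv₁ + Δv₂ = 3409 m/s.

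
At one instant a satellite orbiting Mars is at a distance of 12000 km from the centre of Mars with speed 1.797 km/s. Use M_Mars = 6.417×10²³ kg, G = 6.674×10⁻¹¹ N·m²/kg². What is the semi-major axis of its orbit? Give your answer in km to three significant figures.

a ≈ 11000 km

μ = GM = 6.674×10⁻¹¹ × 6.417×10²³ = 4.283×10¹³ m³/s².
r = 1.200×10⁷ m.
Specific orbital energy ε = v²/2 − μ/r = (1797)²/2 − 4.283×10¹³/1.200×10⁷ = -1.954×10⁶ J/kg.
Since ε = −μ/(2a), a = −μ/(2ε) = 1.096×10⁷ m = 10957 km.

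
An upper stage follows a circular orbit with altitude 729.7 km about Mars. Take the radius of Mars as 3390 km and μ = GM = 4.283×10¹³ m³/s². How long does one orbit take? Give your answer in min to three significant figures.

r = 3390 + 729.7 = 4119.7 km = 4.1197×10⁶ m.
Kepler's third law: T = 2π√(r³/μ) = 2π√((4.120×10⁶)³ / 4.283×10¹³).
r³/μ = 1.632×10⁶ s², so T = 2π × 1.278×10³ = 8.028×10³ s.
Converting: 8.028×10³ s ÷ 60.00 = 133.8 min.

T ≈ 134 min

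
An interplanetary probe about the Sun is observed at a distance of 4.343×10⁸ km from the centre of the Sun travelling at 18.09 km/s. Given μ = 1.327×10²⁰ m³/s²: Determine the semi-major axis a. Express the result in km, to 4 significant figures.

r = 4.343×10¹¹ m.
Vis-viva rearranged: 1/a = 2/r − v²/μ = 4.605×10⁻¹² − 2.466×10⁻¹² = 2.139×10⁻¹² m⁻¹.
a = 4.675×10¹¹ m = 4.6750×10⁸ km.

a ≈ 4.675×10⁸ km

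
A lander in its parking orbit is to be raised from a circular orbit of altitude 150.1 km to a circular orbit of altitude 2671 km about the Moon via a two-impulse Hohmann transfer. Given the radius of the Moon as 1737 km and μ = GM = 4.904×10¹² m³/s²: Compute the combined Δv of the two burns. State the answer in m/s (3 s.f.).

Δv_total ≈ 534 m/s

r₁ = 1737 + 150.1 = 1887.1 km = 1.8871×10⁶ m.
r₂ = 1737 + 2671 = 4408.0 km = 4.4080×10⁶ m.
Transfer ellipse a_t = (r₁ + r₂)/2 = 3.148×10⁶ m.
At r₁: circular v_c1 = √(μ/r₁) = 1612 m/s; transfer-perilune v_p = √[μ(2/r₁ − 1/a_t)] = 1908 m/s.
Δv₁ = v_p − v_c1 = 295.7 m/s.
At r₂: circular v_c2 = √(μ/r₂) = 1055 m/s; transfer-apolune v_a = √[μ(2/r₂ − 1/a_t)] = 816.7 m/s.
Δv₂ = v_c2 − v_a = 238.1 m/s.
Total Δv = Δv₁ + Δv₂ = 533.7 m/s.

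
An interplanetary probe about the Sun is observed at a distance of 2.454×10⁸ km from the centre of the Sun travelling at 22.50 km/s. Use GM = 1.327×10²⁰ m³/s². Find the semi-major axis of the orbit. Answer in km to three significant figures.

a ≈ 2.31×10⁸ km

r = 2.454×10¹¹ m.
Specific orbital energy ε = v²/2 − μ/r = (22500)²/2 − 1.327×10²⁰/2.454×10¹¹ = -2.876×10⁸ J/kg.
Since ε = −μ/(2a), a = −μ/(2ε) = 2.307×10¹¹ m = 2.3068×10⁸ km.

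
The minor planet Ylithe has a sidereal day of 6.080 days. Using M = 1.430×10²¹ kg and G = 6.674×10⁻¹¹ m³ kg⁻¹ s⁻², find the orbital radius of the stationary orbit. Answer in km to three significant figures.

μ = GM = 6.674×10⁻¹¹ × 1.430×10²¹ = 9.544×10¹⁰ m³/s².
T = 6.080 days = 5.253×10⁵ s.
A synchronous orbit has period T, so by Kepler's third law a = (μT²/4π²)^(1/3).
μT²/4π² = 9.544×10¹⁰ × (5.253×10⁵)² / 39.48 = 6.671×10²⁰ m³.
a = 8.738×10⁶ m = 8737.7 km.

r_sync ≈ 8740 km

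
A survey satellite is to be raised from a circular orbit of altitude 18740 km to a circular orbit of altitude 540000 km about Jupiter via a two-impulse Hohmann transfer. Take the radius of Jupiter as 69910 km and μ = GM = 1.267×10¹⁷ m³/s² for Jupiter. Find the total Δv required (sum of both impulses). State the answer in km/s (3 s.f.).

r₁ = 69910 + 18740 = 88650 km = 8.8650×10⁷ m.
r₂ = 69910 + 540000 = 609910 km = 6.0991×10⁸ m.
Transfer ellipse a_t = (r₁ + r₂)/2 = 3.493×10⁸ m.
At r₁: circular v_c1 = √(μ/r₁) = 37800 m/s; transfer-perijove v_p = √[μ(2/r₁ − 1/a_t)] = 49960 m/s.
Δv₁ = v_p − v_c1 = 12150 m/s.
At r₂: circular v_c2 = √(μ/r₂) = 14410 m/s; transfer-apojove v_a = √[μ(2/r₂ − 1/a_t)] = 7261 m/s.
Δv₂ = v_c2 − v_a = 7152 m/s.
Total Δv = Δv₁ + Δv₂ = 19300 m/s = 19.30 km/s.

Δv_total ≈ 19.3 km/s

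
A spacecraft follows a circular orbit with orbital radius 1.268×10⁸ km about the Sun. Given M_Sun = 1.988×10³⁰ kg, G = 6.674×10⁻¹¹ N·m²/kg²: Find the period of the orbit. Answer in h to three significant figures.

μ = GM = 6.674×10⁻¹¹ × 1.988×10³⁰ = 1.327×10²⁰ m³/s².
r = 1.268×10⁸ km = 1.268×10¹¹ m.
Kepler's third law: T = 2π√(r³/μ) = 2π√((1.268×10¹¹)³ / 1.327×10²⁰).
r³/μ = 1.537×10¹³ s², so T = 2π × 3.920×10⁶ = 2.463×10⁷ s.
Converting: 2.463×10⁷ s ÷ 3600 = 6842 h.

T ≈ 6840 h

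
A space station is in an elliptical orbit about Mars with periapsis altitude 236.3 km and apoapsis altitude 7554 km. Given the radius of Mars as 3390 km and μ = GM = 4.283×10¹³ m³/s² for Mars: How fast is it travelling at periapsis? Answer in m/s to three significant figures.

v ≈ 4210 m/s

r_p = 3390 + 236.3 = 3626.3 km = 3.6263×10⁶ m.
r_a = 3390 + 7554 = 10944 km = 1.0944×10⁷ m.
Semi-major axis a = (r_p + r_a)/2 = 7285.1 km = 7.285×10⁶ m.
Vis-viva: v² = μ(2/r − 1/a) = 4.283×10¹³ × (5.515×10⁻⁷ − 1.373×10⁻⁷) = 1.774×10⁷ m²/s².
v = 4212 m/s.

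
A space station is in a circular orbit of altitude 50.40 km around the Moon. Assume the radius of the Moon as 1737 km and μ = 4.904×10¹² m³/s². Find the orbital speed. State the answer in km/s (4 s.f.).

v ≈ 1.656 km/s

r = 1737 + 50.40 = 1787.4 km = 1.7874×10⁶ m.
For a circular orbit v = √(μ/r) = √(4.904×10¹² / 1.787×10⁶) = √(2.744×10⁶) = 1656 m/s.
That is 1.656 km/s.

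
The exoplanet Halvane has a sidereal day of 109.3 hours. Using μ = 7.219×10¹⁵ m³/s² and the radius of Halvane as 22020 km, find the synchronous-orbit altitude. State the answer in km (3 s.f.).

T = 109.3 hours = 3.935×10⁵ s.
A synchronous orbit has period T, so by Kepler's third law a = (μT²/4π²)^(1/3).
μT²/4π² = 7.219×10¹⁵ × (3.935×10⁵)² / 39.48 = 2.831×10²⁵ m³.
a = 3.048×10⁸ m = 3.0478×10⁵ km.
Altitude h = a − R = 3.0478×10⁵ − 22020 = 2.8276×10⁵ km.

h_sync ≈ 2.83×10⁵ km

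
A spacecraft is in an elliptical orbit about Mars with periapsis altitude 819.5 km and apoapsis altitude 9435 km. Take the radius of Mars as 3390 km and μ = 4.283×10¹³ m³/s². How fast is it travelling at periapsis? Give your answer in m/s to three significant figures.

r_p = 3390 + 819.5 = 4209.5 km = 4.2095×10⁶ m.
r_a = 3390 + 9435 = 12825 km = 1.2825×10⁷ m.
Semi-major axis a = (r_p + r_a)/2 = 8517.2 km = 8.517×10⁶ m.
Vis-viva: v² = μ(2/r − 1/a) = 4.283×10¹³ × (4.751×10⁻⁷ − 1.174×10⁻⁷) = 1.532×10⁷ m²/s².
v = 3914 m/s.

v ≈ 3910 m/s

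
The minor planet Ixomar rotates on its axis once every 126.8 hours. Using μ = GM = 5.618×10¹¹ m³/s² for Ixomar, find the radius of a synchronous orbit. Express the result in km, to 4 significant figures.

T = 126.8 hours = 4.565×10⁵ s.
A synchronous orbit has period T, so by Kepler's third law a = (μT²/4π²)^(1/3).
μT²/4π² = 5.618×10¹¹ × (4.565×10⁵)² / 39.48 = 2.965×10²¹ m³.
a = 1.437×10⁷ m = 14367 km.

r_sync ≈ 14370 km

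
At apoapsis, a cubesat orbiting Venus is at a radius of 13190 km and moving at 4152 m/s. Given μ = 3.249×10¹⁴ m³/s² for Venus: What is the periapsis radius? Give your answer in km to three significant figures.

r_a = 1.319×10⁷ m.
Specific energy ε = v²/2 − μ/r = -1.601×10⁷ J/kg, so a = −μ/(2ε) = 1.015×10⁷ m.
The apsides satisfy r_p + r_a = 2a, so the periapsis radius is 2a − r_a = 7.100×10⁶ m = 7100.1 km.

periapsis radius ≈ 7100 km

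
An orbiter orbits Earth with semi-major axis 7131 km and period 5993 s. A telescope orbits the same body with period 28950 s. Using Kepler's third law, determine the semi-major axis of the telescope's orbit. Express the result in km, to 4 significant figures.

Kepler's third law: a³ ∝ T², so a₂ = a₁ (T₂/T₁)^(2/3).
T₂/T₁ = 4.831, (T₂/T₁)^(2/3) = 2.858.
a₂ = 7131 × 2.858 = 20380 km.

a₂ ≈ 20380 km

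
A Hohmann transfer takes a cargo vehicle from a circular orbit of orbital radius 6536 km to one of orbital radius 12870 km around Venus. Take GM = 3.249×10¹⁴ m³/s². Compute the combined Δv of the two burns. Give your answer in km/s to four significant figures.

Δv_total ≈ 1.970 km/s

r₁ = 6536 km = 6.536×10⁶ m.
r₂ = 12870 km = 1.287×10⁷ m.
Transfer ellipse a_t = (r₁ + r₂)/2 = 9.703×10⁶ m.
At r₁: circular v_c1 = √(μ/r₁) = 7050 m/s; transfer-periapsis v_p = √[μ(2/r₁ − 1/a_t)] = 8120 m/s.
Δv₁ = v_p − v_c1 = 1070 m/s.
At r₂: circular v_c2 = √(μ/r₂) = 5024 m/s; transfer-apoapsis v_a = √[μ(2/r₂ − 1/a_t)] = 4124 m/s.
Δv₂ = v_c2 − v_a = 900.7 m/s.
Total Δv = Δv₁ + Δv₂ = 1970 m/s = 1.970 km/s.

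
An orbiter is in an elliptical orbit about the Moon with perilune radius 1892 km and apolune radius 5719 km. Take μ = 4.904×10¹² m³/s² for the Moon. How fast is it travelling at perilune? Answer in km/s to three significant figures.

v ≈ 1.97 km/s

Semi-major axis a = (r_p + r_a)/2 = 3805.5 km = 3.806×10⁶ m.
Vis-viva: v² = μ(2/r − 1/a) = 4.904×10¹² × (1.057×10⁻⁶ − 2.628×10⁻⁷) = 3.895×10⁶ m²/s².
v = 1974 m/s = 1.974 km/s.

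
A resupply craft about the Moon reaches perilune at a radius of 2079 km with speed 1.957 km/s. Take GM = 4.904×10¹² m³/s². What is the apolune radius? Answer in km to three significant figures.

apolune radius ≈ 8970 km

r_p = 2.079×10⁶ m.
Specific energy ε = v²/2 − μ/r = -4.439×10⁵ J/kg, so a = −μ/(2ε) = 5.524×10⁶ m.
The apsides satisfy r_p + r_a = 2a, so the apolune radius is 2a − r_p = 8.968×10⁶ m = 8968.5 km.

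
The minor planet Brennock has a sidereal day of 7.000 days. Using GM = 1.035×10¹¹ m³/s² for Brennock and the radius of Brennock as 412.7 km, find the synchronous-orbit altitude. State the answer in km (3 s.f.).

h_sync ≈ 9450 km

T = 7.000 days = 6.048×10⁵ s.
A synchronous orbit has period T, so by Kepler's third law a = (μT²/4π²)^(1/3).
μT²/4π² = 1.035×10¹¹ × (6.048×10⁵)² / 39.48 = 9.590×10²⁰ m³.
a = 9.861×10⁶ m = 9861.3 km.
Altitude h = a − R = 9861.3 − 412.7 = 9448.6 km.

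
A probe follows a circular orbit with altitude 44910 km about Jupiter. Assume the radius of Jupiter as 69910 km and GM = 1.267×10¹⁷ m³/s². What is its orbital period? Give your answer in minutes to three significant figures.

r = 69910 + 44910 = 114820 km = 1.1482×10⁸ m.
Kepler's third law: T = 2π√(r³/μ) = 2π√((1.148×10⁸)³ / 1.267×10¹⁷).
r³/μ = 1.195×10⁷ s², so T = 2π × 3.457×10³ = 2.172×10⁴ s.
Converting: 2.172×10⁴ s ÷ 60.00 = 362.0 minutes.

T ≈ 362 minutes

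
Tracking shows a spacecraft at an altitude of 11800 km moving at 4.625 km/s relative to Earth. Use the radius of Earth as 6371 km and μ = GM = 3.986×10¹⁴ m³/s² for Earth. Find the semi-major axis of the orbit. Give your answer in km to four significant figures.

r = 6371 + 11800 = 18171 km = 1.817×10⁷ m.
Specific orbital energy ε = v²/2 − μ/r = (4625)²/2 − 3.986×10¹⁴/1.817×10⁷ = -1.124×10⁷ J/kg.
Since ε = −μ/(2a), a = −μ/(2ε) = 1.773×10⁷ m = 17730 km.

a ≈ 17730 km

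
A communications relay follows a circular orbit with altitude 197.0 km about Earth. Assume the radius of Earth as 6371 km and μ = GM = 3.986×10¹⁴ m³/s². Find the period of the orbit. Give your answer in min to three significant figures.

r = 6371 + 197.0 = 6568.0 km = 6.5680×10⁶ m.
Kepler's third law: T = 2π√(r³/μ) = 2π√((6.568×10⁶)³ / 3.986×10¹⁴).
r³/μ = 7.108×10⁵ s², so T = 2π × 8.431×10² = 5.297×10³ s.
Converting: 5.297×10³ s ÷ 60.00 = 88.29 min.

T ≈ 88.3 min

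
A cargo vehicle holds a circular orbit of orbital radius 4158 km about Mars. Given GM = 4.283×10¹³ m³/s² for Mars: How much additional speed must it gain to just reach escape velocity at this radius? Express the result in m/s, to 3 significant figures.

r = 4158 km = 4.158×10⁶ m.
Circular speed v_c = √(μ/r) = 3209 m/s.
Escape speed v_esc = √(2μ/r) = √2 × v_c = 4539 m/s.
Δv = v_esc − v_c = 1329 m/s.

Δv ≈ 1330 m/s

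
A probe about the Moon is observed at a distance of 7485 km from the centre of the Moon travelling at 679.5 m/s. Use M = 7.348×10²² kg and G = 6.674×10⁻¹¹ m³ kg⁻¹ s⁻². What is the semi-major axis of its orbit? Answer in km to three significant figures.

μ = GM = 6.674×10⁻¹¹ × 7.348×10²² = 4.904×10¹² m³/s².
r = 7.485×10⁶ m.
Specific orbital energy ε = v²/2 − μ/r = (679.5)²/2 − 4.904×10¹²/7.485×10⁶ = -4.243×10⁵ J/kg.
Since ε = −μ/(2a), a = −μ/(2ε) = 5.779×10⁶ m = 5778.7 km.

a ≈ 5780 km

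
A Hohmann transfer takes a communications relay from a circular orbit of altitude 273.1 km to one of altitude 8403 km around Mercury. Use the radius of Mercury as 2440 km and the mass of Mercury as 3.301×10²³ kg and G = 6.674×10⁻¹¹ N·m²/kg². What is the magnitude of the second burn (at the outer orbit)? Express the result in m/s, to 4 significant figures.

μ = GM = 6.674×10⁻¹¹ × 3.301×10²³ = 2.203×10¹³ m³/s².
r₁ = 2440 + 273.1 = 2713.1 km = 2.7131×10⁶ m.
r₂ = 2440 + 8403 = 10843 km = 1.0843×10⁷ m.
Transfer ellipse a_t = (r₁ + r₂)/2 = 6.778×10⁶ m.
At r₁: circular v_c1 = √(μ/r₁) = 2850 m/s; transfer-periherm v_p = √[μ(2/r₁ − 1/a_t)] = 3604 m/s.
At r₂: circular v_c2 = √(μ/r₂) = 1425 m/s; transfer-apoherm v_a = √[μ(2/r₂ − 1/a_t)] = 901.8 m/s.
Δv₂ = v_c2 − v_a = 523.6 m/s.

Δv ≈ 523.6 m/s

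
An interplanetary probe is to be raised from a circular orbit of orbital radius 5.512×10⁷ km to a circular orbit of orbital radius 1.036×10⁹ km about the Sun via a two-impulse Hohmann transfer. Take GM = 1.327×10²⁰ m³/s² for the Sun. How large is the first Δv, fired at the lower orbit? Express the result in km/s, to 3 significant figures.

Δv ≈ 18.5 km/s

r₁ = 5.512×10⁷ km = 5.512×10¹⁰ m.
r₂ = 1.036×10⁹ km = 1.036×10¹² m.
Transfer ellipse a_t = (r₁ + r₂)/2 = 5.456×10¹¹ m.
At r₁: circular v_c1 = √(μ/r₁) = 49070 m/s; transfer-perihelion v_p = √[μ(2/r₁ − 1/a_t)] = 67610 m/s.
Δv₁ = v_p − v_c1 = 18550 m/s.
= 18.55 km/s.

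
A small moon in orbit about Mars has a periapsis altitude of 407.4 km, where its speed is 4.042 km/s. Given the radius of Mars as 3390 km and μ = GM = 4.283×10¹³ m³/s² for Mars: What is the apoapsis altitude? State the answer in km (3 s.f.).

apoapsis altitude ≈ 6580 km

r_p = 3390 + 407.4 = 3797.4 km = 3.797×10⁶ m.
Specific energy ε = v²/2 − μ/r = -3.110×10⁶ J/kg, so a = −μ/(2ε) = 6.886×10⁶ m.
The apsides satisfy r_p + r_a = 2a, so the apoapsis radius is 2a − r_p = 9.975×10⁶ m = 9974.8 km.
Apoapsis altitude = 9974.8 − 3390 = 6584.8 km.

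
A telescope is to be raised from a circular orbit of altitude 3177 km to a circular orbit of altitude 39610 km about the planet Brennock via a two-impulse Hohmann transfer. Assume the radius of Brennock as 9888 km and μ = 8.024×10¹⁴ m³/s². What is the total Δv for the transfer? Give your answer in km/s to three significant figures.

Δv_total ≈ 3.45 km/s

r₁ = 9888 + 3177 = 13065 km = 1.3065×10⁷ m.
r₂ = 9888 + 39610 = 49498 km = 4.9498×10⁷ m.
Transfer ellipse a_t = (r₁ + r₂)/2 = 3.128×10⁷ m.
At r₁: circular v_c1 = √(μ/r₁) = 7837 m/s; transfer-periapsis v_p = √[μ(2/r₁ − 1/a_t)] = 9858 m/s.
Δv₁ = v_p − v_c1 = 2021 m/s.
At r₂: circular v_c2 = √(μ/r₂) = 4026 m/s; transfer-apoapsis v_a = √[μ(2/r₂ − 1/a_t)] = 2602 m/s.
Δv₂ = v_c2 − v_a = 1424 m/s.
Total Δv = Δv₁ + Δv₂ = 3445 m/s = 3.445 km/s.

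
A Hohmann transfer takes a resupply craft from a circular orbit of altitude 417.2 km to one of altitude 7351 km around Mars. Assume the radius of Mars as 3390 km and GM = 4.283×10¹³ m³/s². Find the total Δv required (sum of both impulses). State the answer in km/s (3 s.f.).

Δv_total ≈ 1.27 km/s

r₁ = 3390 + 417.2 = 3807.2 km = 3.8072×10⁶ m.
r₂ = 3390 + 7351 = 10741 km = 1.0741×10⁷ m.
Transfer ellipse a_t = (r₁ + r₂)/2 = 7.274×10⁶ m.
At r₁: circular v_c1 = √(μ/r₁) = 3354 m/s; transfer-periapsis v_p = √[μ(2/r₁ − 1/a_t)] = 4076 m/s.
Δv₁ = v_p − v_c1 = 721.7 m/s.
At r₂: circular v_c2 = √(μ/r₂) = 1997 m/s; transfer-apoapsis v_a = √[μ(2/r₂ − 1/a_t)] = 1445 m/s.
Δv₂ = v_c2 − v_a = 552.2 m/s.
Total Δv = Δv₁ + Δv₂ = 1274 m/s = 1.274 km/s.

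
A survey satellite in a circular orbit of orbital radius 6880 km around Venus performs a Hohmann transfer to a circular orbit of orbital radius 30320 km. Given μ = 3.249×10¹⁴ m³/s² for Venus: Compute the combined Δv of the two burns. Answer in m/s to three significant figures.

Δv_total ≈ 3180 m/s

r₁ = 6880 km = 6.880×10⁶ m.
r₂ = 30320 km = 3.032×10⁷ m.
Transfer ellipse a_t = (r₁ + r₂)/2 = 1.860×10⁷ m.
At r₁: circular v_c1 = √(μ/r₁) = 6872 m/s; transfer-periapsis v_p = √[μ(2/r₁ − 1/a_t)] = 8774 m/s.
Δv₁ = v_p − v_c1 = 1902 m/s.
At r₂: circular v_c2 = √(μ/r₂) = 3273 m/s; transfer-apoapsis v_a = √[μ(2/r₂ − 1/a_t)] = 1991 m/s.
Δv₂ = v_c2 − v_a = 1283 m/s.
Total Δv = Δv₁ + Δv₂ = 3184 m/s.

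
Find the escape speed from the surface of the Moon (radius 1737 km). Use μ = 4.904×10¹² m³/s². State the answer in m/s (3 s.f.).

r = R = 1.737×10⁶ m.
Escape speed v_esc = √(2μ/r) = √(2 × 4.904×10¹² / 1.737×10⁶) = √(5.647×10⁶) = 2376 m/s.

v_esc ≈ 2380 m/s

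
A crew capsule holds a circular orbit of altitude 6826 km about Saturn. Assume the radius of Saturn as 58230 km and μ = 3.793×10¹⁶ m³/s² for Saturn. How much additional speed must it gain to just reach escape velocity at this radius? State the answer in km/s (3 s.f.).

r = 58230 + 6826 = 65056 km = 6.5056×10⁷ m.
Circular speed v_c = √(μ/r) = 24150 m/s.
Escape speed v_esc = √(2μ/r) = √2 × v_c = 34150 m/s.
Δv = v_esc − v_c = 10000 m/s = 10.00 km/s.

Δv ≈ 10.0 km/s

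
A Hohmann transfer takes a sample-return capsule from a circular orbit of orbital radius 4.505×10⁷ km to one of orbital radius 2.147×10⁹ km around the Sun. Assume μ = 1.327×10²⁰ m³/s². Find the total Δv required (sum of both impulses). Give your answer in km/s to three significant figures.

r₁ = 4.505×10⁷ km = 4.505×10¹⁰ m.
r₂ = 2.147×10⁹ km = 2.147×10¹² m.
Transfer ellipse a_t = (r₁ + r₂)/2 = 1.096×10¹² m.
At r₁: circular v_c1 = √(μ/r₁) = 54270 m/s; transfer-perihelion v_p = √[μ(2/r₁ − 1/a_t)] = 75960 m/s.
Δv₁ = v_p − v_c1 = 21690 m/s.
At r₂: circular v_c2 = √(μ/r₂) = 7862 m/s; transfer-aphelion v_a = √[μ(2/r₂ − 1/a_t)] = 1594 m/s.
Δv₂ = v_c2 − v_a = 6268 m/s.
Total Δv = Δv₁ + Δv₂ = 27960 m/s = 27.96 km/s.

Δv_total ≈ 28.0 km/s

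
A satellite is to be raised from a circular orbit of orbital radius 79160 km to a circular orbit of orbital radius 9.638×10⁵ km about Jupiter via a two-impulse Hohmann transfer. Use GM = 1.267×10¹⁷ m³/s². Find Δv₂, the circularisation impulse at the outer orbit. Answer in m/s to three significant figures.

Δv ≈ 7000 m/s

r₁ = 79160 km = 7.916×10⁷ m.
r₂ = 9.638×10⁵ km = 9.638×10⁸ m.
Transfer ellipse a_t = (r₁ + r₂)/2 = 5.215×10⁸ m.
At r₁: circular v_c1 = √(μ/r₁) = 40010 m/s; transfer-perijove v_p = √[μ(2/r₁ − 1/a_t)] = 54390 m/s.
At r₂: circular v_c2 = √(μ/r₂) = 11470 m/s; transfer-apojove v_a = √[μ(2/r₂ − 1/a_t)] = 4467 m/s.
Δv₂ = v_c2 − v_a = 6998 m/s.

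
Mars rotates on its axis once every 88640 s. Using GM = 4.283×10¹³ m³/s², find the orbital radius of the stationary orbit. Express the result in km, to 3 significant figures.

r_sync ≈ 20400 km

A synchronous orbit has period T, so by Kepler's third law a = (μT²/4π²)^(1/3).
μT²/4π² = 4.283×10¹³ × (8.864×10⁴)² / 39.48 = 8.524×10²¹ m³.
a = 2.043×10⁷ m = 20428 km.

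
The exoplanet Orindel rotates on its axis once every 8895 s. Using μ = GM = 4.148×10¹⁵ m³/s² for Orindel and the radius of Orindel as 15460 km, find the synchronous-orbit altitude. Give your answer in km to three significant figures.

A synchronous orbit has period T, so by Kepler's third law a = (μT²/4π²)^(1/3).
μT²/4π² = 4.148×10¹⁵ × (8.895×10³)² / 39.48 = 8.313×10²¹ m³.
a = 2.026×10⁷ m = 20258 km.
Altitude h = a − R = 20258 − 15460 = 4797.7 km.

h_sync ≈ 4800 km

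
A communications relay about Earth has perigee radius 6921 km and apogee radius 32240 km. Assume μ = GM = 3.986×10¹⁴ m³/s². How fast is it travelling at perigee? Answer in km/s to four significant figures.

v ≈ 9.738 km/s

Semi-major axis a = (r_p + r_a)/2 = 19580 km = 1.958×10⁷ m.
Vis-viva: v² = μ(2/r − 1/a) = 3.986×10¹⁴ × (2.890×10⁻⁷ − 5.107×10⁻⁸) = 9.483×10⁷ m²/s².
v = 9738 m/s = 9.738 km/s.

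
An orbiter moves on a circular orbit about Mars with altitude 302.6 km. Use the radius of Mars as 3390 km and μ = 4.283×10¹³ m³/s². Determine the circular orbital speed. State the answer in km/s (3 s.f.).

v ≈ 3.41 km/s

r = 3390 + 302.6 = 3692.6 km = 3.6926×10⁶ m.
For a circular orbit v = √(μ/r) = √(4.283×10¹³ / 3.693×10⁶) = √(1.160×10⁷) = 3406 m/s.
That is 3.406 km/s.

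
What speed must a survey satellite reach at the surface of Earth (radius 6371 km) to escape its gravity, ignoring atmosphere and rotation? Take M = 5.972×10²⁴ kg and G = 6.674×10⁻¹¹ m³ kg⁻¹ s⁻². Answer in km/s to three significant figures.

μ = GM = 6.674×10⁻¹¹ × 5.972×10²⁴ = 3.986×10¹⁴ m³/s².
r = R = 6.371×10⁶ m.
Escape speed v_esc = √(2μ/r) = √(2 × 3.986×10¹⁴ / 6.371×10⁶) = √(1.251×10⁸) = 11190 m/s.
= 11.19 km/s.

v_esc ≈ 11.2 km/s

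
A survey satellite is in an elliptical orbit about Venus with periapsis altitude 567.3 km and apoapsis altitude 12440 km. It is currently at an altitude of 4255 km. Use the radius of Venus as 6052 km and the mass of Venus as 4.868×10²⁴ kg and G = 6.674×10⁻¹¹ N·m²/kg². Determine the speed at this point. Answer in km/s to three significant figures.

μ = GM = 6.674×10⁻¹¹ × 4.868×10²⁴ = 3.249×10¹⁴ m³/s².
r_p = 6052 + 567.3 = 6619.3 km = 6.6193×10⁶ m.
r_a = 6052 + 12440 = 18492 km = 1.8492×10⁷ m.
r = 6052 + 4255 = 10307 km = 1.031×10⁷ m.
Semi-major axis a = (r_p + r_a)/2 = 12556 km = 1.256×10⁷ m.
Vis-viva: v² = μ(2/r − 1/a) = 3.249×10¹⁴ × (1.940×10⁻⁷ − 7.965×10⁻⁸) = 3.717×10⁷ m²/s².
v = 6096 m/s = 6.096 km/s.

v ≈ 6.10 km/s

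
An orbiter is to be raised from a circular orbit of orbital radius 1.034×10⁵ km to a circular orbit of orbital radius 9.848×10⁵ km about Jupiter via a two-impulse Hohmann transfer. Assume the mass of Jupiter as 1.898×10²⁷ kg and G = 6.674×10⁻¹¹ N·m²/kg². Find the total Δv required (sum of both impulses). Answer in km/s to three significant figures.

μ = GM = 6.674×10⁻¹¹ × 1.898×10²⁷ = 1.267×10¹⁷ m³/s².
r₁ = 1.034×10⁵ km = 1.034×10⁸ m.
r₂ = 9.848×10⁵ km = 9.848×10⁸ m.
Transfer ellipse a_t = (r₁ + r₂)/2 = 5.441×10⁸ m.
At r₁: circular v_c1 = √(μ/r₁) = 35000 m/s; transfer-perijove v_p = √[μ(2/r₁ − 1/a_t)] = 47090 m/s.
Δv₁ = v_p − v_c1 = 12090 m/s.
At r₂: circular v_c2 = √(μ/r₂) = 11340 m/s; transfer-apojove v_a = √[μ(2/r₂ − 1/a_t)] = 4944 m/s.
Δv₂ = v_c2 − v_a = 6397 m/s.
Total Δv = Δv₁ + Δv₂ = 18480 m/s = 18.48 km/s.

Δv_total ≈ 18.5 km/s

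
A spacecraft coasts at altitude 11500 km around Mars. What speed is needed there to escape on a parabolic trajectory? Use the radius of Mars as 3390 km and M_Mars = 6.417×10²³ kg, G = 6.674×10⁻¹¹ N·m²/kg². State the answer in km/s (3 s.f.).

v_esc ≈ 2.40 km/s

μ = GM = 6.674×10⁻¹¹ × 6.417×10²³ = 4.283×10¹³ m³/s².
r = 3390 + 11500 = 14890 km = 1.4890×10⁷ m.
Escape speed v_esc = √(2μ/r) = √(2 × 4.283×10¹³ / 1.489×10⁷) = √(5.752×10⁶) = 2398 m/s.
= 2.398 km/s.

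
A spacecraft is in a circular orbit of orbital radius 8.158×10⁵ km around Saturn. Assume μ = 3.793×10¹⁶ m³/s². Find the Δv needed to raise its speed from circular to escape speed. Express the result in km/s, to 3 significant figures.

Δv ≈ 2.82 km/s

r = 8.158×10⁵ km = 8.158×10⁸ m.
Circular speed v_c = √(μ/r) = 6819 m/s.
Escape speed v_esc = √(2μ/r) = √2 × v_c = 9643 m/s.
Δv = v_esc − v_c = 2824 m/s = 2.824 km/s.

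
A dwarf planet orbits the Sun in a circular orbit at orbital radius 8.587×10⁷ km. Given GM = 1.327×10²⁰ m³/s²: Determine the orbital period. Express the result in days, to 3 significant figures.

T ≈ 159 days

r = 8.587×10⁷ km = 8.587×10¹⁰ m.
Kepler's third law: T = 2π√(r³/μ) = 2π√((8.587×10¹⁰)³ / 1.327×10²⁰).
r³/μ = 4.771×10¹² s², so T = 2π × 2.184×10⁶ = 1.372×10⁷ s.
Converting: 1.372×10⁷ s ÷ 86400 = 158.9 days.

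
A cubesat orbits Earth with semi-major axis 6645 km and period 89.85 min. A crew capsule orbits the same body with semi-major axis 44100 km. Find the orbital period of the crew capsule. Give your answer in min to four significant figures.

Kepler's third law: T² ∝ a³, so T₂ = T₁ (a₂/a₁)^(3/2).
a₂/a₁ = 6.637, (a₂/a₁)^(3/2) = 17.10.
T₂ = 89.85 × 17.10 = 1536 min.

T₂ ≈ 1536 min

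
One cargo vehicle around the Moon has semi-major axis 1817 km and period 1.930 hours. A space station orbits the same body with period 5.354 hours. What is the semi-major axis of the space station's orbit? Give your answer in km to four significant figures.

a₂ ≈ 3587 km

Kepler's third law: a³ ∝ T², so a₂ = a₁ (T₂/T₁)^(2/3).
T₂/T₁ = 2.774, (T₂/T₁)^(2/3) = 1.974.
a₂ = 1817 × 1.974 = 3587 km.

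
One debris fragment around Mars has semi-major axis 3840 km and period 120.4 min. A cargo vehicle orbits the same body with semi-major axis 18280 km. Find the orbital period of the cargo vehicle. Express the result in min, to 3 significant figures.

Kepler's third law: T² ∝ a³, so T₂ = T₁ (a₂/a₁)^(3/2).
a₂/a₁ = 4.760, (a₂/a₁)^(3/2) = 10.39.
T₂ = 120.4 × 10.39 = 1251 min.

T₂ ≈ 1250 min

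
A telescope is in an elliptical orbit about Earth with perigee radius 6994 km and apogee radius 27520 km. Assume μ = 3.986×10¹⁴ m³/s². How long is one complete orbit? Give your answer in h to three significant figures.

Semi-major axis a = (r_p + r_a)/2 = (6994.0 + 27520)/2 = 17257 km = 1.726×10⁷ m.
By Kepler's third law T = 2π√(a³/μ) = 2π × 3.591×10³ = 2.256×10⁴ s.
= 6.267 h.

T ≈ 6.27 h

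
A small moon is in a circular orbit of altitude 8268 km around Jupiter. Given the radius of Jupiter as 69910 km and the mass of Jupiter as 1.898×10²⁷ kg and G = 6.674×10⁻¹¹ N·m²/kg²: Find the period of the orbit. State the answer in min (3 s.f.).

T ≈ 203 min

μ = GM = 6.674×10⁻¹¹ × 1.898×10²⁷ = 1.267×10¹⁷ m³/s².
r = 69910 + 8268 = 78178 km = 7.8178×10⁷ m.
Kepler's third law: T = 2π√(r³/μ) = 2π√((7.818×10⁷)³ / 1.267×10¹⁷).
r³/μ = 3.772×10⁶ s², so T = 2π × 1.942×10³ = 1.220×10⁴ s.
Converting: 1.220×10⁴ s ÷ 60.00 = 203.4 min.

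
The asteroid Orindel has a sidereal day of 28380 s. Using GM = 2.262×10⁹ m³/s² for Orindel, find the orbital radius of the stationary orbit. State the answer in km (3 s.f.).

r_sync ≈ 359 km

A synchronous orbit has period T, so by Kepler's third law a = (μT²/4π²)^(1/3).
μT²/4π² = 2.262×10⁹ × (2.838×10⁴)² / 39.48 = 4.615×10¹⁶ m³.
a = 3.587×10⁵ m = 358.69 km.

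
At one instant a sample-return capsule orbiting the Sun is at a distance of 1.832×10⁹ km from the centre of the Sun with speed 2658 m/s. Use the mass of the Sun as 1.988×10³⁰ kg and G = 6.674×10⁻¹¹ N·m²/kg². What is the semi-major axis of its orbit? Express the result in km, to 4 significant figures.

μ = GM = 6.674×10⁻¹¹ × 1.988×10³⁰ = 1.327×10²⁰ m³/s².
r = 1.832×10¹² m.
Vis-viva rearranged: 1/a = 2/r − v²/μ = 1.092×10⁻¹² − 5.325×10⁻¹⁴ = 1.038×10⁻¹² m⁻¹.
a = 9.630×10¹¹ m = 9.6297×10⁸ km.

a ≈ 9.630×10⁸ km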